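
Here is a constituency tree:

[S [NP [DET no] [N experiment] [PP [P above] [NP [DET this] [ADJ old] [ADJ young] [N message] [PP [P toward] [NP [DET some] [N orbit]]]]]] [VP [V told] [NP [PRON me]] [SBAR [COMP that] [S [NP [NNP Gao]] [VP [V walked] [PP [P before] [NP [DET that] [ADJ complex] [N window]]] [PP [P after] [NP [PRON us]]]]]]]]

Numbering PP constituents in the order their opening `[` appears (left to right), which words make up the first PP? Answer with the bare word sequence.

above this old young message toward some orbit

In left-to-right order the PP constituents are "above this old young message toward some orbit"; "toward some orbit"; "before that complex window"; "after us". Number 1 is "above this old young message toward some orbit".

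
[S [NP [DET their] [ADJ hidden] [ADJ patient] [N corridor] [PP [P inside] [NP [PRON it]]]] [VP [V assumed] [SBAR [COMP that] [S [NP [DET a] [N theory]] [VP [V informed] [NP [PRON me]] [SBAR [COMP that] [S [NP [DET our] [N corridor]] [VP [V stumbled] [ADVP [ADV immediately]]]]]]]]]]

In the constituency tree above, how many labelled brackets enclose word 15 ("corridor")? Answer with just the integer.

The word sits inside N, which is inside NP, inside S, inside SBAR, inside VP, inside S, inside SBAR, inside VP, inside S — 9 brackets in all.

9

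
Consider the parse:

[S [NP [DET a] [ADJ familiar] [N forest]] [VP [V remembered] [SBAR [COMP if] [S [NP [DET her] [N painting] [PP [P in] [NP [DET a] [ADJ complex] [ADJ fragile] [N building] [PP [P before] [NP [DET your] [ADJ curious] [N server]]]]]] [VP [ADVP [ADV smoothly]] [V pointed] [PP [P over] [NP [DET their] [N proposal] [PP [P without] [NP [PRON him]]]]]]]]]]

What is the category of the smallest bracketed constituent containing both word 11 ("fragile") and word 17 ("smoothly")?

S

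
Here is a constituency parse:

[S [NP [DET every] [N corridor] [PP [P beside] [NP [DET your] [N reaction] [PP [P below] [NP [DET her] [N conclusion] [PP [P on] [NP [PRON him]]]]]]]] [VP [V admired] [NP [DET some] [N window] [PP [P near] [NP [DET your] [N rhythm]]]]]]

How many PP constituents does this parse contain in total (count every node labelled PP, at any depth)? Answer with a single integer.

4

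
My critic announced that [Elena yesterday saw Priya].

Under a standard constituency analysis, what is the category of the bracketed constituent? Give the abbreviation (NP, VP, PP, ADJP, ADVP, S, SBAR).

"saw" is the head of the bracketed span, so the span is a clause: S.

S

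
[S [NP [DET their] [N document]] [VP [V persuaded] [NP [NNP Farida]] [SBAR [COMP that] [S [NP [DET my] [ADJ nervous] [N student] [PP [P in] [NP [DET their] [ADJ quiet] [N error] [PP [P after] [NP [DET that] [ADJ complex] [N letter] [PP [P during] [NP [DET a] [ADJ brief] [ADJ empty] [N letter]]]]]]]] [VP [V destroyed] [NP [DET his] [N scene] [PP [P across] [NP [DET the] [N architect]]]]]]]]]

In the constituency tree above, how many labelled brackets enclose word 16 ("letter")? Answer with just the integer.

10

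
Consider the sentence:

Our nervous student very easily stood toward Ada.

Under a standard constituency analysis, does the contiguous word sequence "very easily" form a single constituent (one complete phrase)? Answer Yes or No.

Yes

The sequence corresponds to a single ADVP node — the adverb phrase "very easily".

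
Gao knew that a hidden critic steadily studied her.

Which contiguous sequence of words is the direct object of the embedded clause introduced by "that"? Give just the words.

The verb of the embedded clause introduced by "that" is "studied"; its direct object is the NP "her".

her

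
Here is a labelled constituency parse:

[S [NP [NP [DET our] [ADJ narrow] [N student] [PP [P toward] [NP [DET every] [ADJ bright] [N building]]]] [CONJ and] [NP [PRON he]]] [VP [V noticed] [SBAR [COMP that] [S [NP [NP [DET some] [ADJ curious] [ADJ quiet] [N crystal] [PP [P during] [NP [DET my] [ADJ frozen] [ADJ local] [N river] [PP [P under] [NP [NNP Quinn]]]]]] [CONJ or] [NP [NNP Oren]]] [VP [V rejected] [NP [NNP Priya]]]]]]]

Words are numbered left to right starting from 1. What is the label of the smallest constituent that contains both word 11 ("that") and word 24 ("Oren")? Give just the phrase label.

SBAR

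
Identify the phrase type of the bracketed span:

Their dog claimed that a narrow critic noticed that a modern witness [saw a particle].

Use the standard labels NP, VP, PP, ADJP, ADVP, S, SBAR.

VP

The span is built around the verb "saw" — a verb phrase (VP).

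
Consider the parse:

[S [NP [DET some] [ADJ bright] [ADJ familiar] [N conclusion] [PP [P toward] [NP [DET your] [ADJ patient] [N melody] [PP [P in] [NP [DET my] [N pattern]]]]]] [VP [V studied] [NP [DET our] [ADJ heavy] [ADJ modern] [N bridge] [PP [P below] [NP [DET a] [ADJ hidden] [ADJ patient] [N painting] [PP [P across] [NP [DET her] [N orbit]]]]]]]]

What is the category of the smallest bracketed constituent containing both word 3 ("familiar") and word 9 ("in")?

Both words fall inside [NP some bright familiar conclusion toward your patient melody in my pattern] (words 1–11), and no smaller constituent contains them both. Label: NP.

NP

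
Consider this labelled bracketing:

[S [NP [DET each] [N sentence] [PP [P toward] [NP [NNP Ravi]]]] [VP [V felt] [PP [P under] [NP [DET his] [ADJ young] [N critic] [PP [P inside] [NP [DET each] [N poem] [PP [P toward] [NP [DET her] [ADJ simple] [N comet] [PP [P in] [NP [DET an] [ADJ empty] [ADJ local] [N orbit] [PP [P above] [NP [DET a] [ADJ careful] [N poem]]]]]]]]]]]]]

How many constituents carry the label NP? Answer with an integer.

Scanning left to right, an opening `[NP` appears at word positions 1, 4, 7, 11, 14, 18, 23 — 7 in total.

7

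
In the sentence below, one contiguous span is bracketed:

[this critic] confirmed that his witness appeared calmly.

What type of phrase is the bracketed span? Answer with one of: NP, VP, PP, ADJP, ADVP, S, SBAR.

"critic" is the head of the bracketed span, so the span is a noun phrase: NP.

NP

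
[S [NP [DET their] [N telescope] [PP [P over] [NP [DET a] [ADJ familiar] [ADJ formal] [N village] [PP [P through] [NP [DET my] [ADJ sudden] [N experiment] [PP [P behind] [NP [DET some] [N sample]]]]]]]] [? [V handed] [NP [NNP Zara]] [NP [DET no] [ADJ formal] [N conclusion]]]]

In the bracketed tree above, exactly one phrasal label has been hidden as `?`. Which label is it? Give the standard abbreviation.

VP

Looking at what the `?` directly dominates — V 'handed', NP, NP — this is a verb phrase (VP).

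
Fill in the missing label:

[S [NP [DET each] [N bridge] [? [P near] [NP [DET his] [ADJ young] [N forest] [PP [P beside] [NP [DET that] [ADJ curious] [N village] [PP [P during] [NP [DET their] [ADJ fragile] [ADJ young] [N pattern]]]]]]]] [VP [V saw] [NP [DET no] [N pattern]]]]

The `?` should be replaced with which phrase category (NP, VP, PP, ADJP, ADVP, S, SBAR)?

A constituent whose immediate children are P 'near', NP is a prepositional phrase: PP.

PP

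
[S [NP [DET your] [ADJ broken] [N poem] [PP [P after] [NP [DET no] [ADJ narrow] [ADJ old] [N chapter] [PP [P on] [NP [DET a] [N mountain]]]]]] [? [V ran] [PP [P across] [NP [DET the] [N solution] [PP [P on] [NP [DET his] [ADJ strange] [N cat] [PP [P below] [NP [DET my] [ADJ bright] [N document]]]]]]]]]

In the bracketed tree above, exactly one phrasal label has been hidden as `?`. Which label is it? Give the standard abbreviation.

A constituent whose immediate children are V 'ran', PP is a verb phrase: VP.

VP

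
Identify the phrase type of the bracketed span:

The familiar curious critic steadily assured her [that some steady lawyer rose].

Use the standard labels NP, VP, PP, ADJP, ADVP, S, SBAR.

The bracketed span "that some steady lawyer rose" is headed by "that", making it a subordinate clause (SBAR).

SBAR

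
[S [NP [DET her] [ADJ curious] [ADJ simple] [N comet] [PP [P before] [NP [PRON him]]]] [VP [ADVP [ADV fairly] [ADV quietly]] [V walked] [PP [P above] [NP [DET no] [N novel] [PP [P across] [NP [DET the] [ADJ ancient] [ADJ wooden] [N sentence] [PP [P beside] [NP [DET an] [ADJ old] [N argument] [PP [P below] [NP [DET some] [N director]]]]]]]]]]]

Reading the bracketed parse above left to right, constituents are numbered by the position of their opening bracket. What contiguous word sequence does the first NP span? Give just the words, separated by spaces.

her curious simple comet before him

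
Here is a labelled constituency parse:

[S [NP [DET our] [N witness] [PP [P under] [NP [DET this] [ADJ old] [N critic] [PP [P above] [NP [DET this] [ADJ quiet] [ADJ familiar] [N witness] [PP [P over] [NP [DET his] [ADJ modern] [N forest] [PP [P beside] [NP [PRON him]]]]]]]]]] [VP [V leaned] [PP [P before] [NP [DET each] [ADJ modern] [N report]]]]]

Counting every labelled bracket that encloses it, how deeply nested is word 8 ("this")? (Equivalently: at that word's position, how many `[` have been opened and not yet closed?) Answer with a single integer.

7

Path from the root down to the word: S → NP → PP → NP → PP → NP → DET. That is 7 enclosing brackets.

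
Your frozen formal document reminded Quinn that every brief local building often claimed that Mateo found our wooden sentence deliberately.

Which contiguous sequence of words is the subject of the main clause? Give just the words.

your frozen formal document

"your frozen formal document" is the NP that combines with the VP headed by "reminded" to form the main clause — the subject.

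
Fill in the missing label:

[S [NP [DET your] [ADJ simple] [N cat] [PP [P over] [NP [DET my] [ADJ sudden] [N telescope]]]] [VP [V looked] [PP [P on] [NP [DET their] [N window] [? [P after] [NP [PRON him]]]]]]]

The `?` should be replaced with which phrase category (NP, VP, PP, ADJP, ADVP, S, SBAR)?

PP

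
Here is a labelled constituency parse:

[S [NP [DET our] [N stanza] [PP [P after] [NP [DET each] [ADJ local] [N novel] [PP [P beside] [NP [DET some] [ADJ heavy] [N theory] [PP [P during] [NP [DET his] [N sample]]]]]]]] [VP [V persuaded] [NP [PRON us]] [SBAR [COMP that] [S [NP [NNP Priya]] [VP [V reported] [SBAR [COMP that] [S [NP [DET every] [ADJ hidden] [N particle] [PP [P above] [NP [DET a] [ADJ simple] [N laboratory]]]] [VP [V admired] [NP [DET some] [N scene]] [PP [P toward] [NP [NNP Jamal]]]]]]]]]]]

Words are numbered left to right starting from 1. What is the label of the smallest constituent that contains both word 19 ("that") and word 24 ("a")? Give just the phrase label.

SBAR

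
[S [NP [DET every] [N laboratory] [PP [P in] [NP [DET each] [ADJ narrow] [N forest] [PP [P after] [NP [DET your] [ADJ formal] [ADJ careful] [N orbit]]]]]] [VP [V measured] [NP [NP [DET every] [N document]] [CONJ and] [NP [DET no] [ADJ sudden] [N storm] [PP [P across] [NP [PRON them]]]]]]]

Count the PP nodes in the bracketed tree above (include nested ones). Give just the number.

3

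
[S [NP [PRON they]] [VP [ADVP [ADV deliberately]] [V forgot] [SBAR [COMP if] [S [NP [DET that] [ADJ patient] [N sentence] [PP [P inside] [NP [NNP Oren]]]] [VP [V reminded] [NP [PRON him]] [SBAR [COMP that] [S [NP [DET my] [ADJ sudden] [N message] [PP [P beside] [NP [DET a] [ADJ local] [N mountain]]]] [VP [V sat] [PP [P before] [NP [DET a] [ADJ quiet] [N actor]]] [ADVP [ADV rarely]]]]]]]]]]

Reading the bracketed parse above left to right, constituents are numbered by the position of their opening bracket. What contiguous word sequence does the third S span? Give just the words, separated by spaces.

my sudden message beside a local mountain sat before a quiet actor rarely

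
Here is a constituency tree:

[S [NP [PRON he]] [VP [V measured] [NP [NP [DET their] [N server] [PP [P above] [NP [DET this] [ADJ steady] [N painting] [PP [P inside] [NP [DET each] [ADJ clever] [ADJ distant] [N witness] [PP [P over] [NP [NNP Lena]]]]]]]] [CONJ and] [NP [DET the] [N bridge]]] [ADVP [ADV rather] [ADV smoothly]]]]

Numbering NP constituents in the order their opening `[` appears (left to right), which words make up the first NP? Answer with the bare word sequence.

In left-to-right order the NP constituents are "he"; "their server above this steady painting inside each clever distant witness over Lena and the bridge"; "their server above this steady painting inside each clever distant witness over Lena"; "this steady painting inside each clever distant witness over Lena"; "each clever distant witness over Lena"; "Lena"; "the bridge". Number 1 is "he".

he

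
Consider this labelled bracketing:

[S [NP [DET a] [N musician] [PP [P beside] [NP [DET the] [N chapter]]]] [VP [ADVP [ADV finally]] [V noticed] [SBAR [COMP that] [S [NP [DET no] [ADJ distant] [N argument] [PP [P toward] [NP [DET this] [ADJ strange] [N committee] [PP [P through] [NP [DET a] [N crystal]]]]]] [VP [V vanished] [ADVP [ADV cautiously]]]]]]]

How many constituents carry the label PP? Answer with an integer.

The PP constituents are: [PP beside the chapter]; [PP toward this strange committee through a crystal]; [PP through a crystal]. Total: 3.

3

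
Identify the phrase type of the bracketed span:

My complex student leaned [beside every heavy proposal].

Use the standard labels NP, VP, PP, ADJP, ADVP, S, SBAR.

The span is built around the preposition "beside" — a prepositional phrase (PP).

PP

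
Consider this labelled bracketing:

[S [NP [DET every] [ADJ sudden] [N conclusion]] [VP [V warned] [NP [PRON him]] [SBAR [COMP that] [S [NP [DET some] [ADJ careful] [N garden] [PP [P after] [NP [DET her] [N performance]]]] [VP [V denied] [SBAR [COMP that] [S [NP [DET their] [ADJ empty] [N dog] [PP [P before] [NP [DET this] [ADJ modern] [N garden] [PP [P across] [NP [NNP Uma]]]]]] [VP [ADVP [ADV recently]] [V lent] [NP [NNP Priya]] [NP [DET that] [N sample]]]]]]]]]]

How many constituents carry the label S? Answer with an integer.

3

Listing each S by its span: [S every sudden conclusion warned him that some careful garden after her performance denied that their empty dog before this modern garden across Uma recently lent Priya that sample]; [S some careful garden after her performance denied that their empty dog before this modern garden across Uma recently lent Priya that sample]; [S their empty dog before this modern garden across Uma recently lent Priya that sample] — that makes 3.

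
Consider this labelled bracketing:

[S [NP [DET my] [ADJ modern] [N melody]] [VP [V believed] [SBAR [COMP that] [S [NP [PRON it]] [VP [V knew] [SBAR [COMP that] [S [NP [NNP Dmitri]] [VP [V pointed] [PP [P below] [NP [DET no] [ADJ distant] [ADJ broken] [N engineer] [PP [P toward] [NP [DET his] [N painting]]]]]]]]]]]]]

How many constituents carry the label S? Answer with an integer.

3

Scanning left to right, an opening `[S` appears at word positions 1, 6, 9 — 3 in total.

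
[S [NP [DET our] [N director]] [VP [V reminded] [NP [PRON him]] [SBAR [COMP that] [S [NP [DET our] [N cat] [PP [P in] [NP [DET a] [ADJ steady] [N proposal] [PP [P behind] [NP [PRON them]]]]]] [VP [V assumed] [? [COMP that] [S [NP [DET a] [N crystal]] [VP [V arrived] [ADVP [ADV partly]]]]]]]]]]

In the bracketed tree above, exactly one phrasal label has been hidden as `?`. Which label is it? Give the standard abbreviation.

The `?` node immediately contains: COMP 'that', S. That is the internal structure of a subordinate clause, so the label is SBAR.

SBAR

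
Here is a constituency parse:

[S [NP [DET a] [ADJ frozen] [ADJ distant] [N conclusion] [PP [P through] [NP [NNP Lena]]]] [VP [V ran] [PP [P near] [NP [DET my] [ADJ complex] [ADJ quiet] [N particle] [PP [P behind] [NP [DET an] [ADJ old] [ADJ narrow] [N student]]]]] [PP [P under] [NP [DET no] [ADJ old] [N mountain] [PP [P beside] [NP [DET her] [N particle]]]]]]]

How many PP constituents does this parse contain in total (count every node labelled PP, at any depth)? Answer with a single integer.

Listing each PP by its span: [PP through Lena]; [PP near my complex quiet particle behind an old narrow student]; [PP behind an old narrow student]; [PP under no old mountain beside her particle]; [PP beside her particle] — that makes 5.

5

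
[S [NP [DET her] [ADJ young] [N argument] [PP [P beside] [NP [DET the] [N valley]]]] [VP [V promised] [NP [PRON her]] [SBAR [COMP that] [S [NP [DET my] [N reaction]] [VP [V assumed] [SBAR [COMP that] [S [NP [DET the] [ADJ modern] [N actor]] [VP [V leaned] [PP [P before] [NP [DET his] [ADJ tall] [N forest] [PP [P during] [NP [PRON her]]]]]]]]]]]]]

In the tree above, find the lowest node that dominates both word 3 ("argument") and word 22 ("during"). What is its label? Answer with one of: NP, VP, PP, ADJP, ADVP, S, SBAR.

Word 3 lies under S → NP → N; word 22 lies under S → VP → SBAR → S → VP → SBAR → S → VP → PP → NP → PP → P. The lowest shared node is the S.

S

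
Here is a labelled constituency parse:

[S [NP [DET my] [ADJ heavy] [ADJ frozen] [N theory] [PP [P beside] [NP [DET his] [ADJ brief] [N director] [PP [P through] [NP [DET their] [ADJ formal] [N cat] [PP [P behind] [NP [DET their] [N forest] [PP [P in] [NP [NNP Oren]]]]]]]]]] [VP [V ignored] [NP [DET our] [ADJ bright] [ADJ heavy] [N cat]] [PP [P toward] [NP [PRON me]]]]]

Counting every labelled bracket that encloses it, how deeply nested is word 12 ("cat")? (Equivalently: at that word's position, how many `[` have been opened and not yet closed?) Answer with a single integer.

7

The word sits inside N, which is inside NP, inside PP, inside NP, inside PP, inside NP, inside S — 7 brackets in all.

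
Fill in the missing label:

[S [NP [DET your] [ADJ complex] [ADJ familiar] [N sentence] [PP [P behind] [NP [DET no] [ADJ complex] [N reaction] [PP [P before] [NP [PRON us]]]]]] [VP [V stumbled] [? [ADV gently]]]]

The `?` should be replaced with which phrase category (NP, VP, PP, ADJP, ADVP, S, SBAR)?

ADVP

The `?` node immediately contains: ADV 'gently'. That is the internal structure of an adverb phrase, so the label is ADVP.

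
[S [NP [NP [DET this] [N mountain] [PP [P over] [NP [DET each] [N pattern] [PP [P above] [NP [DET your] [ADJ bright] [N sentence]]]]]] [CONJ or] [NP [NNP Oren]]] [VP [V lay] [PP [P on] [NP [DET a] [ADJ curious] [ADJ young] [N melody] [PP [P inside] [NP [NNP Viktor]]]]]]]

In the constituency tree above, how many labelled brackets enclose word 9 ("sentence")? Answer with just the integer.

Path from the root down to the word: S → NP → NP → PP → NP → PP → NP → N. That is 8 enclosing brackets.

8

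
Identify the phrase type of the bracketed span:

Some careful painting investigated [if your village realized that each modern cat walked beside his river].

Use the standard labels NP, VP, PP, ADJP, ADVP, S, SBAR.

The span is built around the complementizer "if" — a subordinate clause (SBAR).

SBAR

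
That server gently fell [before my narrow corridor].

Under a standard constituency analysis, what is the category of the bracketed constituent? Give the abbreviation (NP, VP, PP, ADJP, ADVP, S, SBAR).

PP

The bracketed span "before my narrow corridor" is headed by "before", making it a prepositional phrase (PP).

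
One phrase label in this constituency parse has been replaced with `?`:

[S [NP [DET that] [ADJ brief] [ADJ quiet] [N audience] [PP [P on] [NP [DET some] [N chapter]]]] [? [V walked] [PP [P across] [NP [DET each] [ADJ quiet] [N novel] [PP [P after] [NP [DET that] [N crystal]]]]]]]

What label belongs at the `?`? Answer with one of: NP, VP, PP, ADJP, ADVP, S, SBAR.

Looking at what the `?` directly dominates — V 'walked', PP — this is a verb phrase (VP).

VP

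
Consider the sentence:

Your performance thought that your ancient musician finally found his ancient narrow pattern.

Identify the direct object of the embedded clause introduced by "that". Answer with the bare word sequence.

his ancient narrow pattern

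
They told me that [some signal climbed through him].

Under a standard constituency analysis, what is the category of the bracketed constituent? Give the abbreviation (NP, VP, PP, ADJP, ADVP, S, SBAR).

S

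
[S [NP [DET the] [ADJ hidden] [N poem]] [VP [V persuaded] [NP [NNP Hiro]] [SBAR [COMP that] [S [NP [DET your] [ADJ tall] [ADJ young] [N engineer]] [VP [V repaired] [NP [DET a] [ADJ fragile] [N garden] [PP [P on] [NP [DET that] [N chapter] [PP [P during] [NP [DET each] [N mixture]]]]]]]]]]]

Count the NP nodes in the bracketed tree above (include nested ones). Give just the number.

Scanning left to right, an opening `[NP` appears at word positions 1, 5, 7, 12, 16, 19 — 6 in total.

6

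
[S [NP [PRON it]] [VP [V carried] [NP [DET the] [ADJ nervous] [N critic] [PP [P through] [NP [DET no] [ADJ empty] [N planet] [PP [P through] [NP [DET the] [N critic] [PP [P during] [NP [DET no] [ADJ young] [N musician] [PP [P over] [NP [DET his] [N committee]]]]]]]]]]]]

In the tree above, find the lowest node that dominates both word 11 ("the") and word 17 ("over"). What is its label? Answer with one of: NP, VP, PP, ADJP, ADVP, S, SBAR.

NP

Both words fall inside [NP the critic during no young musician over his committee] (words 11–19), and no smaller constituent contains them both. Label: NP.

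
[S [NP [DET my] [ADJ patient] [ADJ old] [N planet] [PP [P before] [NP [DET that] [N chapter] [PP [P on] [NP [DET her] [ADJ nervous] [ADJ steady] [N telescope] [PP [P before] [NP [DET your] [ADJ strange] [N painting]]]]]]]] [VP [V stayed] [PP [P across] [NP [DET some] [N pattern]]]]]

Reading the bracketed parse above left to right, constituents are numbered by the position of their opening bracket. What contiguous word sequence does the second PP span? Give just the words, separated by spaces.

In left-to-right order the PP constituents are "before that chapter on her nervous steady telescope before your strange painting"; "on her nervous steady telescope before your strange painting"; "before your strange painting"; "across some pattern". Number 2 is "on her nervous steady telescope before your strange painting".

on her nervous steady telescope before your strange painting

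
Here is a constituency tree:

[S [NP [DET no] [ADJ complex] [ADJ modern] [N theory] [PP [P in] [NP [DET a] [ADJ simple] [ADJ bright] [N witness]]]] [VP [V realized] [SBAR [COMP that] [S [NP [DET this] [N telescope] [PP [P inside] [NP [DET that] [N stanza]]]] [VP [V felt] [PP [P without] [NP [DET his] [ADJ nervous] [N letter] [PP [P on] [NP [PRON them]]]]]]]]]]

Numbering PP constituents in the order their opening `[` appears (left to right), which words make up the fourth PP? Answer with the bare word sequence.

on them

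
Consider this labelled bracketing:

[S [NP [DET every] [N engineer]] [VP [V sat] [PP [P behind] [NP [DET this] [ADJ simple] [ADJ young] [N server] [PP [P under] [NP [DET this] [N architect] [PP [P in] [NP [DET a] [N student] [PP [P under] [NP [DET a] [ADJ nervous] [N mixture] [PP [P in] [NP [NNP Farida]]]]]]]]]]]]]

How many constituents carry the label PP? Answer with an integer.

5

Listing each PP by its span: [PP behind this simple young server under this architect in a student under a nervous mixture in Farida]; [PP under this architect in a student under a nervous mixture in Farida]; [PP in a student under a nervous mixture in Farida]; [PP under a nervous mixture in Farida]; [PP in Farida] — that makes 5.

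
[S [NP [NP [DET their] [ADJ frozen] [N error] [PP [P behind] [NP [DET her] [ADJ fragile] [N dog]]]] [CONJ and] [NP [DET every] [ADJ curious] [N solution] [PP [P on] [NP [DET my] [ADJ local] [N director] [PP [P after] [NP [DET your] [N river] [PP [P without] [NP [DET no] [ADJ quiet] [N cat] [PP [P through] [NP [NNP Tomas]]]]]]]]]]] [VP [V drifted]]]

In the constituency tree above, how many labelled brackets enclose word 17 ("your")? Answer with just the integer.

8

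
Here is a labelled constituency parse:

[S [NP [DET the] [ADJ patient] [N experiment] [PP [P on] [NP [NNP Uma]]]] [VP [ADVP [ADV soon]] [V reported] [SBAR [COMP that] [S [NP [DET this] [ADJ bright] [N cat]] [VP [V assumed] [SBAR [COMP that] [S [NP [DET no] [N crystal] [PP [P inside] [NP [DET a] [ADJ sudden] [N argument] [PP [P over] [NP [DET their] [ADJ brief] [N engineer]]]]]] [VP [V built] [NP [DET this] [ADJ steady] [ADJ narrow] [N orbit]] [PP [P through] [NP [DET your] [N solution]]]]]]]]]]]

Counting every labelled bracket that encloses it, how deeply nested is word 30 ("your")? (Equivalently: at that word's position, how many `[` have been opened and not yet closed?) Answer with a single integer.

11

The word sits inside DET, which is inside NP, inside PP, inside VP, inside S, inside SBAR, inside VP, inside S, inside SBAR, inside VP, inside S — 11 brackets in all.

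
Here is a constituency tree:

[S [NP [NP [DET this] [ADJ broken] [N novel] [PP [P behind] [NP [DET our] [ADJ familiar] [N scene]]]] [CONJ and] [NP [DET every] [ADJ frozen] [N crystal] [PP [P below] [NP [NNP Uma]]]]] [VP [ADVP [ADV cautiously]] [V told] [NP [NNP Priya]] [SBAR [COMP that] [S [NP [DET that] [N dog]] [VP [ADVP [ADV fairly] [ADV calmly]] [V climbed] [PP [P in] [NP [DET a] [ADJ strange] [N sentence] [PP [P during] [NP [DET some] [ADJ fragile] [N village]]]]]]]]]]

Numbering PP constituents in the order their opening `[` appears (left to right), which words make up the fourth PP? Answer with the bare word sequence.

during some fragile village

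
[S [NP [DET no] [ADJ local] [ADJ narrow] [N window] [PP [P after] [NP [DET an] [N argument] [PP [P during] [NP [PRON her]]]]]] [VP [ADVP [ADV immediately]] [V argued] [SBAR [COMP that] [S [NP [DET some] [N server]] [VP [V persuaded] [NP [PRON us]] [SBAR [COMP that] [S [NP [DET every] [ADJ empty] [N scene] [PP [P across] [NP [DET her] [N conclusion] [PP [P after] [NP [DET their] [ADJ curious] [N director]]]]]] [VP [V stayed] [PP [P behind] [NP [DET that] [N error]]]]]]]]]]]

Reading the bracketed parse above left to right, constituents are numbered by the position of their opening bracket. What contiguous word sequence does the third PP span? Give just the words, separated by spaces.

In left-to-right order the PP constituents are "after an argument during her"; "during her"; "across her conclusion after their curious director"; "after their curious director"; "behind that error". Number 3 is "across her conclusion after their curious director".

across her conclusion after their curious director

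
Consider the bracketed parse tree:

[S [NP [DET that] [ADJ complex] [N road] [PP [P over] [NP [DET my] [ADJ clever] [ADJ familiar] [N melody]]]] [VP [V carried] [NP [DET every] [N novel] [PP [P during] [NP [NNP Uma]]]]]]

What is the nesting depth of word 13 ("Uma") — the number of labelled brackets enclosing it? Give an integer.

6

The word sits inside NNP, which is inside NP, inside PP, inside NP, inside VP, inside S — 6 brackets in all.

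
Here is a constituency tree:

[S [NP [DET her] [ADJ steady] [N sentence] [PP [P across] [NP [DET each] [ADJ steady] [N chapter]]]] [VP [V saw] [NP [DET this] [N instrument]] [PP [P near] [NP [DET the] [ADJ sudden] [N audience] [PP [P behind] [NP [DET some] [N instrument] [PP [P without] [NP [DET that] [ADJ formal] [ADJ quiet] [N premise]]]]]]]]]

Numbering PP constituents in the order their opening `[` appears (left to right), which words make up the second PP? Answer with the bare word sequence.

near the sudden audience behind some instrument without that formal quiet premise

The PP opening brackets appear, in order, over: "across each steady chapter"; "near the sudden audience behind some instrument without that formal quiet premise"; "behind some instrument without that formal quiet premise"; "without that formal quiet premise". The second one spans "near the sudden audience behind some instrument without that formal quiet premise".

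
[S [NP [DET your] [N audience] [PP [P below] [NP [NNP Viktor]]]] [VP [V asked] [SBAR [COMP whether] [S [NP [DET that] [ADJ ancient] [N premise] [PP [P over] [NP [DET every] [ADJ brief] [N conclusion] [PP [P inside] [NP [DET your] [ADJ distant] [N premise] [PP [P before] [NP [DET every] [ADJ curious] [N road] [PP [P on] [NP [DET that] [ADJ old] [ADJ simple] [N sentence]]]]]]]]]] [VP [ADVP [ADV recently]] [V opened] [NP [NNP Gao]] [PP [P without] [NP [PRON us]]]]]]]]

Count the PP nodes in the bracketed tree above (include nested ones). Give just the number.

Scanning left to right, an opening `[PP` appears at word positions 3, 10, 14, 18, 22, 30 — 6 in total.

6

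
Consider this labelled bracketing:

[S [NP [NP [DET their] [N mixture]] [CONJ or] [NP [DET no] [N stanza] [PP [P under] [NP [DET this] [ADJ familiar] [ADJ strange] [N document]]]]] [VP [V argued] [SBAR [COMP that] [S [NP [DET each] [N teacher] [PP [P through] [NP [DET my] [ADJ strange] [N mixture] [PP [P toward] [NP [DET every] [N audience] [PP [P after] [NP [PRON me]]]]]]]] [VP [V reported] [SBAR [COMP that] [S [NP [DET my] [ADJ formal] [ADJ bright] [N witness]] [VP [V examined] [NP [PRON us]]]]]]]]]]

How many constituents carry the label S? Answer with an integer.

Scanning left to right, an opening `[S` appears at word positions 1, 13, 26 — 3 in total.

3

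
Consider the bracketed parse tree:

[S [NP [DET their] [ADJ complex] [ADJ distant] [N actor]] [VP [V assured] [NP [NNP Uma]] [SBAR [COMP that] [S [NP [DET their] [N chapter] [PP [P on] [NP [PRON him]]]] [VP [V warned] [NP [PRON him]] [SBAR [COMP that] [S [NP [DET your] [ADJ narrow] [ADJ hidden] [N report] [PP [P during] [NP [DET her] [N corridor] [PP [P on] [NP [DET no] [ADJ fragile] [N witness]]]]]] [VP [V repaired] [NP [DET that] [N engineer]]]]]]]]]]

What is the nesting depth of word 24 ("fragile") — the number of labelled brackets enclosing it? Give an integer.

13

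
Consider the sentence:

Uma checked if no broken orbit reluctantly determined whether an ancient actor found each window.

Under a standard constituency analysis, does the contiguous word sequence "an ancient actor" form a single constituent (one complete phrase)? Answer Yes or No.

"an ancient actor" is exactly the noun phrase [NP an ancient actor], a complete constituent.

Yes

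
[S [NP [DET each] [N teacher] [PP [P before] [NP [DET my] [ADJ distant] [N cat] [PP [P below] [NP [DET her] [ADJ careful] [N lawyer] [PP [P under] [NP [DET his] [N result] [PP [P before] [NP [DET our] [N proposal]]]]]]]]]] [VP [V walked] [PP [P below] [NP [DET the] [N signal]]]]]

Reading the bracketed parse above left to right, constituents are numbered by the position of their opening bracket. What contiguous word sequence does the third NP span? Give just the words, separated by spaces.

her careful lawyer under his result before our proposal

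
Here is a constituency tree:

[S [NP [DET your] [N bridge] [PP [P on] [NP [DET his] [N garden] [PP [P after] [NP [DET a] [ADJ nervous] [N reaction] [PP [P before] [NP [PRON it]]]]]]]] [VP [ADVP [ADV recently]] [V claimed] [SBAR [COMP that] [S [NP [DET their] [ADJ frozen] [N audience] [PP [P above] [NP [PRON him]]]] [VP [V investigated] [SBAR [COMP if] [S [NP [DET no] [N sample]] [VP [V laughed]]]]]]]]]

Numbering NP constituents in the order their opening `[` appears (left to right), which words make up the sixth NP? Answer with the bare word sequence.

him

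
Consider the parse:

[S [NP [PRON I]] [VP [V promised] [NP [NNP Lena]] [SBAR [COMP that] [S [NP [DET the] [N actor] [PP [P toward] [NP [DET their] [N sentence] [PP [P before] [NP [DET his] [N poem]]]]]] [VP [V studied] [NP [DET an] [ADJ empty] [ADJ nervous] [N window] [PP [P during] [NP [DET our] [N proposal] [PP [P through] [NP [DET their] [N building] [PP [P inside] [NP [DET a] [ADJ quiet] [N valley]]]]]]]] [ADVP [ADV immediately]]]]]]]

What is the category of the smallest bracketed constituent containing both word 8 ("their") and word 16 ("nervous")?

S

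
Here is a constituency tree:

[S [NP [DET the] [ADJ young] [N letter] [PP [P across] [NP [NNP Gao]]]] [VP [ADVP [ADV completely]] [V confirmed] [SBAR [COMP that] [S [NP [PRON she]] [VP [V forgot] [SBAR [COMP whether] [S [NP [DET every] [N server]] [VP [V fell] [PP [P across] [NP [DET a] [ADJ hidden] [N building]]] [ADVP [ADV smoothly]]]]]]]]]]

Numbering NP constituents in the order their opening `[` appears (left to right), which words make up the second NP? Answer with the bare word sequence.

Gao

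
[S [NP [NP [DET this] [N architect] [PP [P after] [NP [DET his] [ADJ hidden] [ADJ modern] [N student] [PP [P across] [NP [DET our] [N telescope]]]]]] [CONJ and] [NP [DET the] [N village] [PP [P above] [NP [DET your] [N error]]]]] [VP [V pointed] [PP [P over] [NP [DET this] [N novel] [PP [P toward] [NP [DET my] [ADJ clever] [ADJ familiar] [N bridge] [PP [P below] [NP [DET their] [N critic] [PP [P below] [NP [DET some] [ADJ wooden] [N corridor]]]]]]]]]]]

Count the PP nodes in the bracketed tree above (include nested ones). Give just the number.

Listing each PP by its span: [PP after his hidden modern student across our telescope]; [PP across our telescope]; [PP above your error]; [PP over this novel toward my clever familiar bridge below their critic below some wooden corridor]; [PP toward my clever familiar bridge below their critic below some wooden corridor]; [PP below their critic below some wooden corridor] … — that makes 7.

7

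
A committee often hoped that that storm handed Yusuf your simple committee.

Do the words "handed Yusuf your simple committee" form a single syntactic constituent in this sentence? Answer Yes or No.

Yes

"handed Yusuf your simple committee" is exactly the verb phrase [VP handed Yusuf your simple committee], a complete constituent.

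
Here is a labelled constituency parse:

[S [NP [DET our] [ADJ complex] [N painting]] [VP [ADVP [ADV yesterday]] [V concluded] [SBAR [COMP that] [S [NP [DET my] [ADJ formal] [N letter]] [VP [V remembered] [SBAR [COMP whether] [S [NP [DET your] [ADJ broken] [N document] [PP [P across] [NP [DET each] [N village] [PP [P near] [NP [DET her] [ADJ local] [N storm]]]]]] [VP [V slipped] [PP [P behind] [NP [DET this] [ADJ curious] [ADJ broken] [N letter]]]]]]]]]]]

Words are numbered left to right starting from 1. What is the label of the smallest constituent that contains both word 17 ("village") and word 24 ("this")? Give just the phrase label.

Word 17 lies under S → VP → SBAR → S → VP → SBAR → S → NP → PP → NP → N; word 24 lies under S → VP → SBAR → S → VP → SBAR → S → VP → PP → NP → DET. The lowest shared node is the S.

S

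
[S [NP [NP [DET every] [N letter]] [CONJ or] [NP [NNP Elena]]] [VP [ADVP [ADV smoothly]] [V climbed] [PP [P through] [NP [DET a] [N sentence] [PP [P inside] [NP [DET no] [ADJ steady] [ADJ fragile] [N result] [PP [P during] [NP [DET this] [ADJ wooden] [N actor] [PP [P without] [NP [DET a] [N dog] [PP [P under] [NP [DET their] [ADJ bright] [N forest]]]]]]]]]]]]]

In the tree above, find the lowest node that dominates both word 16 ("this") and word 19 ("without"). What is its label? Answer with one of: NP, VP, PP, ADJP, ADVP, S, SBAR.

NP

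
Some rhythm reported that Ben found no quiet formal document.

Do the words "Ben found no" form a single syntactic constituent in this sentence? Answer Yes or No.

The sequence begins inside the noun phrase "Ben" and ends inside the verb phrase "found no quiet formal document"; it crosses a phrase boundary, so no single node in the tree spans exactly those words.

No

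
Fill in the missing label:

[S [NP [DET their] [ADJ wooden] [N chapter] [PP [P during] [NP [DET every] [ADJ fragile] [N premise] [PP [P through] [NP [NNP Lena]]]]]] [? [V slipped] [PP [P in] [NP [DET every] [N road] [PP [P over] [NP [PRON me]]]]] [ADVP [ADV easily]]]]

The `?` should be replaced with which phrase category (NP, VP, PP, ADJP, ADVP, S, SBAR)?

VP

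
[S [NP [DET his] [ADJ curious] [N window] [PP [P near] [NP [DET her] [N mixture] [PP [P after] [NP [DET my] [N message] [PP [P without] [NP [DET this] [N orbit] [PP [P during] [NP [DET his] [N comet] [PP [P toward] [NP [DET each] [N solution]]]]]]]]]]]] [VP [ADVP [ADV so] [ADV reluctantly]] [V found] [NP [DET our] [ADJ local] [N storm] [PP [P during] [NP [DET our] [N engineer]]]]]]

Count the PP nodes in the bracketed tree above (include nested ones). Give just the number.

Scanning left to right, an opening `[PP` appears at word positions 4, 7, 10, 13, 16, 25 — 6 in total.

6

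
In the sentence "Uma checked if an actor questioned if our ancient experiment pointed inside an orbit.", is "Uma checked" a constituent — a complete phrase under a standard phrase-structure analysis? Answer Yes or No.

The sequence begins inside the noun phrase "Uma" and ends inside the verb phrase "checked if an actor questioned if our ancient experiment pointed inside an orbit"; it crosses a phrase boundary, so no single node in the tree spans exactly those words.

No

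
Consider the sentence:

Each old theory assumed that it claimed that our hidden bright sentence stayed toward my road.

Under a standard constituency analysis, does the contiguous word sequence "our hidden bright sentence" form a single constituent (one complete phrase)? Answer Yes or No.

These words form the whole noun phrase headed by "sentence", so yes — one constituent.

Yes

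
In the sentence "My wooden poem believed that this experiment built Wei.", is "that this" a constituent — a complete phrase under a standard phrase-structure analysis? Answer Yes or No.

No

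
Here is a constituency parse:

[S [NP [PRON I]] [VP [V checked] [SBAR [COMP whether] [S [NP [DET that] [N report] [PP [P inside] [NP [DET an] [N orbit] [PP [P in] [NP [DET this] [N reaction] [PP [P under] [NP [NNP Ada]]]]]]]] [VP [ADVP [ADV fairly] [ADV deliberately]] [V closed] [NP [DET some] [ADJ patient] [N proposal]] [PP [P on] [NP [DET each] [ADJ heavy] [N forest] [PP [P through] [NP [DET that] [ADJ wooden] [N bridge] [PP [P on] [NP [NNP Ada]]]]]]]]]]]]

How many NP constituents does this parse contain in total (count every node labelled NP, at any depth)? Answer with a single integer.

Listing each NP by its span: [NP I]; [NP that report inside an orbit in this reaction under Ada]; [NP an orbit in this reaction under Ada]; [NP this reaction under Ada]; [NP Ada]; [NP some patient proposal] … — that makes 9.

9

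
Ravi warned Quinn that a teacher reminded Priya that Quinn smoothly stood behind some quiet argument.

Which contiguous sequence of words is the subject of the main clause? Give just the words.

Ravi

In the main clause the verb is "warned"; the NP preceding it, "Ravi", is the subject.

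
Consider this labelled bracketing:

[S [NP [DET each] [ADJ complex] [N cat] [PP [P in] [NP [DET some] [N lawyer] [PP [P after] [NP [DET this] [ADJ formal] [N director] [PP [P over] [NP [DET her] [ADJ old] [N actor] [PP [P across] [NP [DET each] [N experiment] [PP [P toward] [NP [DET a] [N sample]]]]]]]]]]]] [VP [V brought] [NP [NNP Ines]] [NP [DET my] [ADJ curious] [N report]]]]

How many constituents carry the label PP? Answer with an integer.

Listing each PP by its span: [PP in some lawyer after this formal director over her old actor across each experiment toward a sample]; [PP after this formal director over her old actor across each experiment toward a sample]; [PP over her old actor across each experiment toward a sample]; [PP across each experiment toward a sample]; [PP toward a sample] — that makes 5.

5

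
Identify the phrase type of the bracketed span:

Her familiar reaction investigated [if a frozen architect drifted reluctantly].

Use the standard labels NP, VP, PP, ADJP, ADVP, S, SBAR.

SBAR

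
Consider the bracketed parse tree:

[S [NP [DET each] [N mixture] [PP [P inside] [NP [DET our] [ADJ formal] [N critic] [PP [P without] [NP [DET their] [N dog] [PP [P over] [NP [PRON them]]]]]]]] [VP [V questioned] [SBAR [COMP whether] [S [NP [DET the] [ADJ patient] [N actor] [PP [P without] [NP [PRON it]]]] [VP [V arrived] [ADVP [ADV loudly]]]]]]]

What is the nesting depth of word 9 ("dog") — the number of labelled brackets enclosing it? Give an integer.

Counting open brackets not yet closed at "dog": [S [NP [PP [NP [PP [NP [N = 7.

7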